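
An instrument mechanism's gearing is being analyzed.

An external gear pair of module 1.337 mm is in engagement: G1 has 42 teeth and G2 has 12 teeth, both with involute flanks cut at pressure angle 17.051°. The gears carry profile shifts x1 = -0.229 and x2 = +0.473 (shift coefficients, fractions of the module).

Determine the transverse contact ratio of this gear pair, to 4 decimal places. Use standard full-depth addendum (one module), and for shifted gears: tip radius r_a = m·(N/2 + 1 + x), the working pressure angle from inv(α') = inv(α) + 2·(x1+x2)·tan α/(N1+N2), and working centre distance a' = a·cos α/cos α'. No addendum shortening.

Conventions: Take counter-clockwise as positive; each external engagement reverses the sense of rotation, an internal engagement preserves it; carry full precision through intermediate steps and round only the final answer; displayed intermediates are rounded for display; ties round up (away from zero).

class = single-mesh tooth geometry [involute pair 42T × 12T, m = 1.337]
base radii: r_b1 = 26.842851, r_b2 = 7.669386
tip radii: r_a1 = 29.107827, r_a2 = 9.991401
inv(α') = inv(17.051°) + 2·(-0.229+0.473)·tan α/(42+12) = 0.01187987  ⇒  α' = 18.58680°
a' = a·cos α / cos α' = 36.0990·cos 17.051°/cos 18.58680° = 36.411388
action lengths: √(r_a1²−r_b1²) = 11.257306, √(r_a2²−r_b2²) = 6.403797
base pitch p_b = π·m·cos α = 4.015681
CR = (11.257306 + 6.403797 − 36.411388·sin 18.58680°)/4.015681 = 1.507914
contact ratio ≈ 1.5079

1.5079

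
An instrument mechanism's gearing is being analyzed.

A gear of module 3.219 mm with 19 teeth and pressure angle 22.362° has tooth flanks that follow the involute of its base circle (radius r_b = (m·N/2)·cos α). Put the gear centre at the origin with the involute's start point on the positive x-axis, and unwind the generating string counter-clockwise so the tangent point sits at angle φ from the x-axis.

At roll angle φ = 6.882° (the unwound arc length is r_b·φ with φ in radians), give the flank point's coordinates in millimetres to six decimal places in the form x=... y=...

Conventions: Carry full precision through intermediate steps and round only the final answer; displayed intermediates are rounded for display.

x=28.484075 y=0.016312

topology: single-mesh involute geometry — m = 3.219, N = 19
pitch radius r_p = m·N/2 = 3.219·19/2 = 30.580500
base radius r_b = r_p·cos α = 30.580500·cos 22.362° = 28.280803
roll angle φ = 6.882° = 0.12011356 rad
x = r_b·(cos φ + φ·sin φ) = 28.484075
y = r_b·(sin φ − φ·cos φ) = 0.016312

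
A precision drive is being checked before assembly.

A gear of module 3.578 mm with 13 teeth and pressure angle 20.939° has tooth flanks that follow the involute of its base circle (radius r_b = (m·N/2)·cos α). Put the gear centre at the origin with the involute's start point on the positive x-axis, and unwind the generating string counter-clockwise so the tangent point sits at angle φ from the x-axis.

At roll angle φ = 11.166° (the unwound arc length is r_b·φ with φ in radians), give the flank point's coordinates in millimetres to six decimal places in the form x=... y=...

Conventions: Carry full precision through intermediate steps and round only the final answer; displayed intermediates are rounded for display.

x=22.129713 y=0.053387

class = single-mesh tooth geometry [base-circle involute, m = 3.578, 13T]
pitch radius r_p = m·N/2 = 3.578·13/2 = 23.257000
base radius r_b = r_p·cos α = 23.257000·cos 20.939° = 21.721141
roll angle φ = 11.166° = 0.19488346 rad
x = r_b·(cos φ + φ·sin φ) = 22.129713
y = r_b·(sin φ − φ·cos φ) = 0.053387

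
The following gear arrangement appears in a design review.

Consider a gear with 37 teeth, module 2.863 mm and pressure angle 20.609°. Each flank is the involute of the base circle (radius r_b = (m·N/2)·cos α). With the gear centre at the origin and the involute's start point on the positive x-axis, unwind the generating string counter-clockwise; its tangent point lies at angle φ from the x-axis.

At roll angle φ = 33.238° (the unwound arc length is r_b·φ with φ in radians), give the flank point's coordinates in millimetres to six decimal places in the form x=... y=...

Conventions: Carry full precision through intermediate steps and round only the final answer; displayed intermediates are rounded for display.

x=57.229027 y=3.118890

recognized (one wheel, involute flank): single-mesh tooth geometry, m = 2.863, N = 37
pitch radius r_p = m·N/2 = 2.863·37/2 = 52.965500
base radius r_b = r_p·cos α = 52.965500·cos 20.609° = 49.575933
roll angle φ = 33.238° = 0.58011254 rad
x = r_b·(cos φ + φ·sin φ) = 57.229027
y = r_b·(sin φ − φ·cos φ) = 3.118890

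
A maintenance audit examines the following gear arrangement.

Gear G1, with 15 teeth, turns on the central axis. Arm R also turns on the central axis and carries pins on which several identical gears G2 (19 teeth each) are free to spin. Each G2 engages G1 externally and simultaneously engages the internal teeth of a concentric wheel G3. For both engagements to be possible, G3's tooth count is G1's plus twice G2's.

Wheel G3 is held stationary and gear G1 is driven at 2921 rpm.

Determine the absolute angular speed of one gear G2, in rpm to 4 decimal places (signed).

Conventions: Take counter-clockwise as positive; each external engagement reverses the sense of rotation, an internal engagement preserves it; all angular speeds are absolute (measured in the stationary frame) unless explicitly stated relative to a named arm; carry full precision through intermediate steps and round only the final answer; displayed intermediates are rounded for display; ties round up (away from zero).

recognized (axles ride arm R): planetary set, 15/19/53 teeth
normalise by the input: solve with ω_sun = 1, then scale by 2921 rpm
ring teeth: 15 + 2·19 = 53
15(ω_sun−ω_arm) = −53(ω_ring−ω_arm),  ω_ring = 0, ω_sun = 1
15(1−ω_arm) = −53(0−ω_arm)  ⇒  68·ω_arm = 15  ⇒  ω_arm = 15/68
sun–planet mesh: 15·(1−15/68) = −19·(ω_p−ω_arm)  ⇒  ω_p−ω_arm = -795/1292
ω_p = 15/68 − 795/1292 = -15/38
scale: ω_p = -15/38 × 2921 rpm = -1153.0263 rpm

-1153.0263 rpm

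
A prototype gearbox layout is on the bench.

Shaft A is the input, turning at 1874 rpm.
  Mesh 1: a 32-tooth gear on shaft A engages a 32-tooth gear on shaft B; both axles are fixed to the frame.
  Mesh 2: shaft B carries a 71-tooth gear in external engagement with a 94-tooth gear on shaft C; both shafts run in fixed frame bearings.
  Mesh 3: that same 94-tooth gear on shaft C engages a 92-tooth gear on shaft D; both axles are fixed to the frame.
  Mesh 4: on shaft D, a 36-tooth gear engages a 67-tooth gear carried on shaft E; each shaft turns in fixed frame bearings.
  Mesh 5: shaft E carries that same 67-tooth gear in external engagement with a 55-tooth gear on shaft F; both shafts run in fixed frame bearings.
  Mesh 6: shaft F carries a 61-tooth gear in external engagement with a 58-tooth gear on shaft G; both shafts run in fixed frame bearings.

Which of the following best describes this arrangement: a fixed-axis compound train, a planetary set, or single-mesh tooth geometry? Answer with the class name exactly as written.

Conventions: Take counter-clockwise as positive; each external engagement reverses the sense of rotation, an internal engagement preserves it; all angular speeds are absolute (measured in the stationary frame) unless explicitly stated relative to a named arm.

class = fixed-axis compound train [6 meshes; 6 ratios multiply, 6 sense flips]
classification: fixed-axis compound train

fixed-axis compound train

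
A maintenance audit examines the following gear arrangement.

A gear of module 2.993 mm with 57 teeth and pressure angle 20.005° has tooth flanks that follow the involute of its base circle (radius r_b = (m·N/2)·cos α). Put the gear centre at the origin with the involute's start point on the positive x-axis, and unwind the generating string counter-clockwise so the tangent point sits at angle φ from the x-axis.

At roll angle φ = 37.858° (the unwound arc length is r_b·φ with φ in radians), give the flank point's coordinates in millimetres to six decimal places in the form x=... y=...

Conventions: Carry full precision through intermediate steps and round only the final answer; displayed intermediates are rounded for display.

x=95.786787 y=7.376102

topology: single-mesh involute geometry — m = 2.993, N = 57
pitch radius r_p = m·N/2 = 2.993·57/2 = 85.300500
base radius r_b = r_p·cos α = 85.300500·cos 20.005° = 80.153704
roll angle φ = 37.858° = 0.66074675 rad
x = r_b·(cos φ + φ·sin φ) = 95.786787
y = r_b·(sin φ − φ·cos φ) = 7.376102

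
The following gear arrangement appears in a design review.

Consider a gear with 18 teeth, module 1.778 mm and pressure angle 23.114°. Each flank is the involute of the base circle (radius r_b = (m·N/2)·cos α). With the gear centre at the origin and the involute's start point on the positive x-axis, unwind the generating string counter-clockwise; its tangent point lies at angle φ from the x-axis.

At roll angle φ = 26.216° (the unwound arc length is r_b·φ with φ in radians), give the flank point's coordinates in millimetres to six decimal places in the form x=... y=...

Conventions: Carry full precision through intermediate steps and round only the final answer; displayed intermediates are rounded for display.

single-mesh involute tooth geometry (18T wheel at module 1.778)
pitch radius r_p = m·N/2 = 1.778·18/2 = 16.002000
base radius r_b = r_p·cos α = 16.002000·cos 23.114° = 14.717449
roll angle φ = 26.216° = 0.45755552 rad
x = r_b·(cos φ + φ·sin φ) = 16.178349
y = r_b·(sin φ − φ·cos φ) = 0.460175

x=16.178349 y=0.460175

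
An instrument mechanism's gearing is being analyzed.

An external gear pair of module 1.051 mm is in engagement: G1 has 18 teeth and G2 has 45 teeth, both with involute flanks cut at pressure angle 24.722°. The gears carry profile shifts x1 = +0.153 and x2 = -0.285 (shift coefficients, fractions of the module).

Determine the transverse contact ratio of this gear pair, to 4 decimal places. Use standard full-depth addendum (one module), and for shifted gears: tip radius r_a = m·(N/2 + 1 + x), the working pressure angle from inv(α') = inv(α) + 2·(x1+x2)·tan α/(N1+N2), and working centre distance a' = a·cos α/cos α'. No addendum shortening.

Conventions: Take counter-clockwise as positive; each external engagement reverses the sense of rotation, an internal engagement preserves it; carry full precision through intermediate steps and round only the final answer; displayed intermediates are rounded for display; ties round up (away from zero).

1.4647

single-mesh involute tooth geometry (18T engaging 45T at module 1.051)
base radii: r_b1 = 8.592061, r_b2 = 21.480151
tip radii: r_a1 = 10.670803, r_a2 = 24.398965
inv(α') = inv(24.722°) + 2·(+0.153-0.285)·tan α/(18+45) = 0.02700424  ⇒  α' = 24.18754°
a' = a·cos α / cos α' = 33.1065·cos 24.722°/cos 24.18754° = 32.966353
action lengths: √(r_a1²−r_b1²) = 6.327917, √(r_a2²−r_b2²) = 11.572061
base pitch p_b = π·m·cos α = 2.999195
CR = (6.327917 + 11.572061 − 32.966353·sin 24.18754°)/2.999195 = 1.464676
contact ratio ≈ 1.4647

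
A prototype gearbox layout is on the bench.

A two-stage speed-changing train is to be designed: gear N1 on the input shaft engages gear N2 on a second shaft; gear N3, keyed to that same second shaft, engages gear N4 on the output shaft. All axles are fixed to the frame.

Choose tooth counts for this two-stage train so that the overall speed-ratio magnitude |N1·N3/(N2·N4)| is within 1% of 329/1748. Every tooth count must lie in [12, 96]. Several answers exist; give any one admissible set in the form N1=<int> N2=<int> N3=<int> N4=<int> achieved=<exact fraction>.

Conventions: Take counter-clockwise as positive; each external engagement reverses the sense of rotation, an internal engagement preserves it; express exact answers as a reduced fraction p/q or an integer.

N1=14 N2=38 N3=47 N4=92 achieved=329/1748

class = fixed-axis compound train [2-stage, 329/1748 wanted]
target = 329/1748 in lowest terms: an exact hit needs N1·N3 = k·329 and N2·N4 = k·1748 for one integer k, every count in [12, 96]; additionally prefer no 1:1 stage (N1 ≠ N2, N3 ≠ N4)
k = 1: no 1:1-free in-range split of k·329 and k·1748 into factor pairs; take k = 2
k = 2: N1·N3 = 658 = 14·47, N2·N4 = 3496 = 38·92
achieved = 14·47/(38·92) = 329/1748; |achieved − target| = 0 ≤ 329/174800 ✓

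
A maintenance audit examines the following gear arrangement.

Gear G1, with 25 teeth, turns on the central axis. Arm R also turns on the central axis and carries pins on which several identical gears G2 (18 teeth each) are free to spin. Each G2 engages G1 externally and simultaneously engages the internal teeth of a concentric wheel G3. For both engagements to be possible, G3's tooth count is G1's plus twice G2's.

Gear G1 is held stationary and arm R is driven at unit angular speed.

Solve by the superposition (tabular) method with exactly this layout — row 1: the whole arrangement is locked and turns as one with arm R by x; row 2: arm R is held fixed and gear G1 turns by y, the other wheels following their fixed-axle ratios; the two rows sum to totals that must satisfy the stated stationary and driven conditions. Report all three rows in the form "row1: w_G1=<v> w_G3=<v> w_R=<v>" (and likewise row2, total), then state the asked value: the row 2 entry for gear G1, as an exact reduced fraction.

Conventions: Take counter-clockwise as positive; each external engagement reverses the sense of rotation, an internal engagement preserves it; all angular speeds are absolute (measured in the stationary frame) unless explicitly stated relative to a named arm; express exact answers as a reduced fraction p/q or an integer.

topology: planetary set — G1 25T / G2 18T / G3 61T, arm = carrier (Willis)
superposition row 1 [locked train]: every member turns x
superposition row 2 [arm held]: sun y, ring −(25/61)·y, arm 0
boundary: total ω_sun = x + y = 0 and total ω_arm = x = 1  ⇒  y = -1, x = 1
row 2 ring = −(25/61)·(-1) = 25/61
totals (row 1 + row 2): sun 1 + (-1) = 0, ring 1 + 25/61 = 86/61, arm 1 + 0 = 1
asked cell (row2, sun) = -1

row1: w_G1=1 w_G3=1 w_R=1
row2: w_G1=-1 w_G3=25/61 w_R=0
total: w_G1=0 w_G3=86/61 w_R=1
asked value: -1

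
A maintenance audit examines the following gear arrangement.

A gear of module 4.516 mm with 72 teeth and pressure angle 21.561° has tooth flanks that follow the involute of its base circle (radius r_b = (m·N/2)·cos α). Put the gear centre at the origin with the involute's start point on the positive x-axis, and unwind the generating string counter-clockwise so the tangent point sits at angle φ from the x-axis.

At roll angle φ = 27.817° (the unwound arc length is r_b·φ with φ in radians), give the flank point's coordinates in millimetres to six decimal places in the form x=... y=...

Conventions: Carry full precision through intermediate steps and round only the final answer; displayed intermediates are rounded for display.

x=167.983229 y=5.632773

recognized (one wheel, involute flank): single-mesh tooth geometry, m = 4.516, N = 72
pitch radius r_p = m·N/2 = 4.516·72/2 = 162.576000
base radius r_b = r_p·cos α = 162.576000·cos 21.561° = 151.200044
roll angle φ = 27.817° = 0.48549824 rad
x = r_b·(cos φ + φ·sin φ) = 167.983229
y = r_b·(sin φ − φ·cos φ) = 5.632773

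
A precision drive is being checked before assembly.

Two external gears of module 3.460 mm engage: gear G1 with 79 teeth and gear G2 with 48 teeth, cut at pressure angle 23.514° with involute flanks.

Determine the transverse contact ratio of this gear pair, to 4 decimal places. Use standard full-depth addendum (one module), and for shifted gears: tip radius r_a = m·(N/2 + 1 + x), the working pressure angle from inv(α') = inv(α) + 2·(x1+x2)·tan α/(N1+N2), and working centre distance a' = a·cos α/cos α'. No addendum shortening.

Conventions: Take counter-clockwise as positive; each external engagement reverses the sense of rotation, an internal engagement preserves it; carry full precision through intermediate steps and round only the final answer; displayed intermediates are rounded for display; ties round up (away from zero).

recognized (one external pair, fixed centres): single-mesh tooth geometry, m = 3.460, N1 = 79, N2 = 48
base radii: r_b1 = 125.321280, r_b2 = 76.144575
tip radii: r_a1 = 140.130000, r_a2 = 86.500000
no profile shift: α' = α, a' = a
action lengths: √(r_a1²−r_b1²) = 62.697636, √(r_a2²−r_b2²) = 41.039659
base pitch p_b = π·m·cos α = 9.967302
CR = (62.697636 + 41.039659 − 219.710000·sin 23.51400°)/9.967302 = 1.613166
contact ratio ≈ 1.6132

1.6132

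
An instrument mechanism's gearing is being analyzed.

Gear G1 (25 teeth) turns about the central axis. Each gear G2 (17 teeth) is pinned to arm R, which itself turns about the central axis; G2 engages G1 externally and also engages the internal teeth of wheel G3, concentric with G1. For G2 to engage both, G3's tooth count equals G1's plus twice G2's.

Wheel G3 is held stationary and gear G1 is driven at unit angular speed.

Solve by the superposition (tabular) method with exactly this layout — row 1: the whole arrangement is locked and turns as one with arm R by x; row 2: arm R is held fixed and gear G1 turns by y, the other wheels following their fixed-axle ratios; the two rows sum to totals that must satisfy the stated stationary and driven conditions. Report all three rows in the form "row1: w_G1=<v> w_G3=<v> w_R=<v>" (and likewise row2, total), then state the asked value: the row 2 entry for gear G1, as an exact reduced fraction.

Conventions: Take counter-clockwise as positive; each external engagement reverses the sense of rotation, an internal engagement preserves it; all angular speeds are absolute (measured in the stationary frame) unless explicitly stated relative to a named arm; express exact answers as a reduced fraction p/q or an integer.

planetary set (25T centre, 17T on arm, 59T internal) — Willis relation
row 1 — lock + rotate with arm: ω_sun = ω_ring = ω_arm = x
superposition row 2 [arm held]: sun y, ring −(25/59)·y, arm 0
boundary: total ω_ring = x − (25/59)·y = 0 and total ω_sun = x + y = 1  ⇒  y = 59/84, x = 25/84
row 2 ring = −(25/59)·59/84 = -25/84
totals (row 1 + row 2): sun 25/84 + 59/84 = 1, ring 25/84 + (-25/84) = 0, arm 25/84 + 0 = 25/84
asked cell (row2, sun) = 59/84

row1: w_G1=25/84 w_G3=25/84 w_R=25/84
row2: w_G1=59/84 w_G3=-25/84 w_R=0
total: w_G1=1 w_G3=0 w_R=25/84
asked value: 59/84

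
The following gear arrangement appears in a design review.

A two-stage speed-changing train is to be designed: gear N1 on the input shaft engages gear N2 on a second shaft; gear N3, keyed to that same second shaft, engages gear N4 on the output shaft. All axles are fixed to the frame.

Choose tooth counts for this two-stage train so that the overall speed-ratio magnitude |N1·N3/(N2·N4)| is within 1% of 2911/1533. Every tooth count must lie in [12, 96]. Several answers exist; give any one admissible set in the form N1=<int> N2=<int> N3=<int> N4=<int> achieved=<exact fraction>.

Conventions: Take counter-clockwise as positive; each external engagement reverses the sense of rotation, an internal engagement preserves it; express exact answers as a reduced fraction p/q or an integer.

N1=41 N2=21 N3=71 N4=73 achieved=2911/1533

class = fixed-axis compound train [2-stage, 2911/1533 wanted]
target = 2911/1533 in lowest terms: an exact hit needs N1·N3 = k·2911 and N2·N4 = k·1533 for one integer k, every count in [12, 96]; additionally prefer no 1:1 stage (N1 ≠ N2, N3 ≠ N4)
k = 1: N1·N3 = 2911 = 41·71, N2·N4 = 1533 = 21·73
achieved = 41·71/(21·73) = 2911/1533; |achieved − target| = 0 ≤ 2911/153300 ✓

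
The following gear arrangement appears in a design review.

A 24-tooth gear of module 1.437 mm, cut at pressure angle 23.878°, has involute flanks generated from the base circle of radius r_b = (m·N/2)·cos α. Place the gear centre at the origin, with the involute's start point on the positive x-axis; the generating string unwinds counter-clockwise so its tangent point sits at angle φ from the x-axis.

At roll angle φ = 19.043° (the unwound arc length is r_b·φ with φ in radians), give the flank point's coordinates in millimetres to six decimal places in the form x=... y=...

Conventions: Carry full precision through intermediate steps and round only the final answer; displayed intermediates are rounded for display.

recognized (one wheel, involute flank): single-mesh tooth geometry, m = 1.437, N = 24
pitch radius r_p = m·N/2 = 1.437·24/2 = 17.244000
base radius r_b = r_p·cos α = 17.244000·cos 23.878° = 15.768077
roll angle φ = 19.043° = 0.33236305 rad
x = r_b·(cos φ + φ·sin φ) = 16.615084
y = r_b·(sin φ − φ·cos φ) = 0.190849

x=16.615084 y=0.190849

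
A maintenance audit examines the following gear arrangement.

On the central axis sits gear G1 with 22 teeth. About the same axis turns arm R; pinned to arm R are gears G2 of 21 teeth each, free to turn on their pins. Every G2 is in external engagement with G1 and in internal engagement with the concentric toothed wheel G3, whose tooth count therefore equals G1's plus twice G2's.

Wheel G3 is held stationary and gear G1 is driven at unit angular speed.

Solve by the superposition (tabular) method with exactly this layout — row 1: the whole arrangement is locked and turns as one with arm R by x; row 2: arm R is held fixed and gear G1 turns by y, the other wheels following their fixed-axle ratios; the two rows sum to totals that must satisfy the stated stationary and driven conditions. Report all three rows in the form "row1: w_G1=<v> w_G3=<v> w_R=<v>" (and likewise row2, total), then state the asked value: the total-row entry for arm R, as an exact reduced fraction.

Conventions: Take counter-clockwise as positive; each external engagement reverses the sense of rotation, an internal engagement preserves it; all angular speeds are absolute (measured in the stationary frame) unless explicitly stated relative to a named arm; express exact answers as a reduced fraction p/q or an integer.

row1: w_G1=11/43 w_G3=11/43 w_R=11/43
row2: w_G1=32/43 w_G3=-11/43 w_R=0
total: w_G1=1 w_G3=0 w_R=11/43
asked value: 11/43

topology: planetary set — G1 22T / G2 21T / G3 64T, arm = carrier (Willis)
row 1 (train locked, turned with arm): all members turn x
row 2 — arm fixed, fixed-axis ratios: sun y, ring −(22/64)·y, arm 0
boundary: total ω_ring = x − (22/64)·y = 0 and total ω_sun = x + y = 1  ⇒  y = 32/43, x = 11/43
row 2 ring = −(22/64)·32/43 = -11/43
totals (row 1 + row 2): sun 11/43 + 32/43 = 1, ring 11/43 + (-11/43) = 0, arm 11/43 + 0 = 11/43
asked cell (total, arm) = 11/43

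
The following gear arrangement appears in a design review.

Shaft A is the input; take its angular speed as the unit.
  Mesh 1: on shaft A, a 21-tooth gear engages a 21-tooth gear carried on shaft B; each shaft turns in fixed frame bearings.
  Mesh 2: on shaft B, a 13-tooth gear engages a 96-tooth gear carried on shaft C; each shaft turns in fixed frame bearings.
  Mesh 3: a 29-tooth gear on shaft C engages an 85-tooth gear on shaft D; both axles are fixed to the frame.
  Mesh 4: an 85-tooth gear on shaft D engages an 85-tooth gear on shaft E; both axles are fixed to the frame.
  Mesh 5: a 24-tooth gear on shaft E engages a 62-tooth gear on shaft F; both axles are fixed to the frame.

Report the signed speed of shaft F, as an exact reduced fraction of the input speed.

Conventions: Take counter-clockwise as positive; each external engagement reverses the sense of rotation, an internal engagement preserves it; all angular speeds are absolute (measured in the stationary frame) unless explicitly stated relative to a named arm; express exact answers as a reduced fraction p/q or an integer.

-377/21080

5-mesh fixed-axis compound train (all bearings frame-fixed)
mesh 1 [21T→21T]: |ω|/ω_in = 1×21/21 = 1, sense flips to −
mesh 2 [13T→96T]: |ω|/ω_in = 1×13/96 = 13/96, sense flips to +
mesh 3 [29T→85T]: |ω|/ω_in = (13/96)×29/85 = 377/8160, sense flips to −
mesh 4 [85T→85T]: |ω|/ω_in = (377/8160)×85/85 = 377/8160, sense flips to +
mesh 5 [24T→62T]: |ω|/ω_in = (377/8160)×24/62 = 377/21080, sense flips to −
signed output speed (× input speed) = -377/21080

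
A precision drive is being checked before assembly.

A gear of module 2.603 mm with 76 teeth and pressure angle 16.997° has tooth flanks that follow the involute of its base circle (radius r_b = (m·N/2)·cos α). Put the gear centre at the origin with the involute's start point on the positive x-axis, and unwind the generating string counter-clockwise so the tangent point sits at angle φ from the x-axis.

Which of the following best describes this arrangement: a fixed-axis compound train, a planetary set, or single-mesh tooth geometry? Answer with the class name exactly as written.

single-mesh tooth geometry

single-mesh involute tooth geometry (76T wheel at module 2.603)
classification: single-mesh tooth geometry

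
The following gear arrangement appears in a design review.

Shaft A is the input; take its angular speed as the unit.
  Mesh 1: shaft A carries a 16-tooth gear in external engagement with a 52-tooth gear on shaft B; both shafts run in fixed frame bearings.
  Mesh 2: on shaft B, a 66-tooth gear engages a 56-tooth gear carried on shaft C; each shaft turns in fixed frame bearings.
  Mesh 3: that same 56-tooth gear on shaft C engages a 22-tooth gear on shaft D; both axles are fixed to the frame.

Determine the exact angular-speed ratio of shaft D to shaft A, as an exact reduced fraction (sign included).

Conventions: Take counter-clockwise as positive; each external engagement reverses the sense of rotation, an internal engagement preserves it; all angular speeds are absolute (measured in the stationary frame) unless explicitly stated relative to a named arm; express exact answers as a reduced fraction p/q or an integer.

-12/13

class = fixed-axis compound train [3 meshes; 3 ratios multiply, 3 sense flips]
mesh 1 [16T→52T]: running ratio 4/13, sense −
mesh 2 [66T→56T]: running ratio 33/91, sense +
mesh 3 [56T→22T]: running ratio 12/13, sense −
ω_out/ω_in = -12/13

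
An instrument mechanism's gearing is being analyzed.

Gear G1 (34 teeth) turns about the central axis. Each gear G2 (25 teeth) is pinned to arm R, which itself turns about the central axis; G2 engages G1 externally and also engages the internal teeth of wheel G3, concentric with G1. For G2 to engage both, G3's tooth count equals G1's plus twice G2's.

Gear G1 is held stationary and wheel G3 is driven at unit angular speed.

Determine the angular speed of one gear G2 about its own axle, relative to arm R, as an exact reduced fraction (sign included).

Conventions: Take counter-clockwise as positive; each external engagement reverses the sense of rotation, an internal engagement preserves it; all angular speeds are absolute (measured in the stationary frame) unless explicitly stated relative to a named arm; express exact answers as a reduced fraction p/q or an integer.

recognized (axles ride arm R): planetary set, 34/25/84 teeth
ring teeth: 34 + 2·25 = 84
34(ω_sun−ω_arm) = −84(ω_ring−ω_arm),  ω_sun = 0, ω_ring = 1
34(0−ω_arm) = −84(1−ω_arm)  ⇒  118·ω_arm = 84  ⇒  ω_arm = 42/59
sun–planet mesh: 34·(0−42/59) = −25·(ω_p−ω_arm)  ⇒  ω_p−ω_arm = 1428/1475
exact speed ratio = 1428/1475

1428/1475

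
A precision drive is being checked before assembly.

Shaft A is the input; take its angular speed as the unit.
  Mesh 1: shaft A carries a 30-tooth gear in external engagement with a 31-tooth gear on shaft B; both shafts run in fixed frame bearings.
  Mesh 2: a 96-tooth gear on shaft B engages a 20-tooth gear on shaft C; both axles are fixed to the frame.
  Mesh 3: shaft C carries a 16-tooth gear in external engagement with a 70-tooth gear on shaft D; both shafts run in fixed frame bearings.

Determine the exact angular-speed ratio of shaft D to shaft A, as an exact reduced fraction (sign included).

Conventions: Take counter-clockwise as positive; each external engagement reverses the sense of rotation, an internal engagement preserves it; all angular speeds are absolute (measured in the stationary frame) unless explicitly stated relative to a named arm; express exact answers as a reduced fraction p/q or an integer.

-1152/1085

class = fixed-axis compound train [3 meshes; 3 ratios multiply, 3 sense flips]
mesh 1 [30T→31T]: running ratio 30/31, sense −
mesh 2 [96T→20T]: running ratio 144/31, sense +
mesh 3 [16T→70T]: running ratio 1152/1085, sense −
ω_out/ω_in = -1152/1085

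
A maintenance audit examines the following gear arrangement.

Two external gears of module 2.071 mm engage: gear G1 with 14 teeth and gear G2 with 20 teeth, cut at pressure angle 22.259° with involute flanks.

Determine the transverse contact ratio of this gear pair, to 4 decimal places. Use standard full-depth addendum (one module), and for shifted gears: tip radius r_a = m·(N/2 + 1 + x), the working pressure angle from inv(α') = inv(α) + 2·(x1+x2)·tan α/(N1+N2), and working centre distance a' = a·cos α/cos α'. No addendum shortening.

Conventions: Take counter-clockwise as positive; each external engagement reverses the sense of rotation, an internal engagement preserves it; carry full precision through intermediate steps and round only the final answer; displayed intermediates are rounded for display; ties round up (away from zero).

1.4444

recognized (one external pair, fixed centres): single-mesh tooth geometry, m = 2.071, N1 = 14, N2 = 20
base radii: r_b1 = 13.416698, r_b2 = 19.166712
tip radii: r_a1 = 16.568000, r_a2 = 22.781000
no profile shift: α' = α, a' = a
action lengths: √(r_a1²−r_b1²) = 9.720639, √(r_a2²−r_b2²) = 12.313047
base pitch p_b = π·m·cos α = 6.021400
CR = (9.720639 + 12.313047 − 35.207000·sin 22.25900°)/6.021400 = 1.444429
contact ratio ≈ 1.4444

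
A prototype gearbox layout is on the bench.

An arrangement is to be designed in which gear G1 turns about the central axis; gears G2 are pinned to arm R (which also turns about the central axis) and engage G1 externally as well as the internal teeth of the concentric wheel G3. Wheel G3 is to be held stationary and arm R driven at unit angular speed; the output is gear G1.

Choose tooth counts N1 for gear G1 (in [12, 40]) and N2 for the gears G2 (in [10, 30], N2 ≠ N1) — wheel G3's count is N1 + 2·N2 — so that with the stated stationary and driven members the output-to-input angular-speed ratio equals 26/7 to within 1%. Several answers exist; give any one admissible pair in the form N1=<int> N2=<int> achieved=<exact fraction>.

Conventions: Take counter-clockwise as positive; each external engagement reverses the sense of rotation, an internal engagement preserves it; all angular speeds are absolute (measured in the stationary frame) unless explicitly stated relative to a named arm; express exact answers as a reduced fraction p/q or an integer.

class = planetary set [ratio 26/7 wanted; Willis about the carrier]
Willis with ω_ring = 0: ω_sun/ω_arm = (N1+N3)/N1; set equal to 26/7  ⇒  N3/N1 = 26/7 − 1 = 19/7
N3 = N1 + 2·N2  ⇒  N2/N1 = (N3/N1 − 1)/2 = (19/7 − 1)/2 = 6/7
smallest multiple with N1 ≥ 12 and N2 ≥ 10: k = 2  ⇒  N1 = 2·7 = 14, N2 = 2·6 = 12 (N1 ≤ 40, N2 ≤ 30, N2 ≠ N1 ✓), N3 = 14 + 2·12 = 38
check: (N1+N3)/N1 with N1 = 14, N3 = 38 gives 26/7; |achieved − target| = 0 ≤ 13/350 ✓

N1=14 N2=12 achieved=26/7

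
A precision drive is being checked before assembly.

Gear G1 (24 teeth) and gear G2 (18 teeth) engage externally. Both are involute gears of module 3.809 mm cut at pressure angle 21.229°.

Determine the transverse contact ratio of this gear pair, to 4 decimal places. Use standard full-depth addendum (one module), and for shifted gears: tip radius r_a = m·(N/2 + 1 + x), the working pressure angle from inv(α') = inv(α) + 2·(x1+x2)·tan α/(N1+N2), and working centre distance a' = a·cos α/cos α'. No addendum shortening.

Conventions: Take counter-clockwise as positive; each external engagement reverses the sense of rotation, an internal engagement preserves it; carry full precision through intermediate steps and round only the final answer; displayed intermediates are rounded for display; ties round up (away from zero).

1.5239

topology: single-mesh involute geometry — m = 3.809, 24T/18T pair
base radii: r_b1 = 42.606285, r_b2 = 31.954714
tip radii: r_a1 = 49.517000, r_a2 = 38.090000
no profile shift: α' = α, a' = a
action lengths: √(r_a1²−r_b1²) = 25.231682, √(r_a2²−r_b2²) = 20.730277
base pitch p_b = π·m·cos α = 11.154299
CR = (25.231682 + 20.730277 − 79.989000·sin 21.22900°)/11.154299 = 1.523917
contact ratio ≈ 1.5239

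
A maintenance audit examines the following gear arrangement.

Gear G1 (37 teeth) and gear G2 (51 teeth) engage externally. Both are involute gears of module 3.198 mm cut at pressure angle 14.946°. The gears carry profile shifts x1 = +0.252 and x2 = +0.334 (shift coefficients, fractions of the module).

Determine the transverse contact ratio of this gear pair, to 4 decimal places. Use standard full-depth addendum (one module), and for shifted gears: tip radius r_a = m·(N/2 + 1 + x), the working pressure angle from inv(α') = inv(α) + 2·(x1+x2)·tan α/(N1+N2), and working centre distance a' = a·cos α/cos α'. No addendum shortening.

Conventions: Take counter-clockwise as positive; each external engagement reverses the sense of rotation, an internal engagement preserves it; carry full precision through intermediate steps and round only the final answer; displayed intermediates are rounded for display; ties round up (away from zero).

class = single-mesh tooth geometry [involute pair 37T × 51T, m = 3.198]
base radii: r_b1 = 57.161476, r_b2 = 78.790143
tip radii: r_a1 = 63.166896, r_a2 = 85.815132
inv(α') = inv(14.946°) + 2·(+0.252+0.334)·tan α/(37+51) = 0.00963754  ⇒  α' = 17.36716°
a' = a·cos α / cos α' = 140.7120·cos 14.946°/cos 17.36716° = 142.445485
action lengths: √(r_a1²−r_b1²) = 26.881637, √(r_a2²−r_b2²) = 34.005151
base pitch p_b = π·m·cos α = 9.706923
CR = (26.881637 + 34.005151 − 142.445485·sin 17.36716°)/9.706923 = 1.892226
contact ratio ≈ 1.8922

1.8922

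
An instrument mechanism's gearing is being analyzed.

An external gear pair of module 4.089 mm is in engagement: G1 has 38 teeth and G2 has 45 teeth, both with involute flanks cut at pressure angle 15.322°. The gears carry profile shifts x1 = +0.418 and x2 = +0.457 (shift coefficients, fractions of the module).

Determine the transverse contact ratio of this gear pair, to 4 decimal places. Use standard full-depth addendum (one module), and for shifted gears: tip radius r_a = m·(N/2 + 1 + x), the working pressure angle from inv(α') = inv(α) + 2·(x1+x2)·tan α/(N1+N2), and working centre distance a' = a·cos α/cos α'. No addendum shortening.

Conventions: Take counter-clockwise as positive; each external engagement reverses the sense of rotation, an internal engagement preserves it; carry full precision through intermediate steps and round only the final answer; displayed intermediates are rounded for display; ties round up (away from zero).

single-mesh involute tooth geometry (38T engaging 45T at module 4.089)
base radii: r_b1 = 74.929553, r_b2 = 88.732366
tip radii: r_a1 = 83.489202, r_a2 = 97.960173
inv(α') = inv(15.322°) + 2·(+0.418+0.457)·tan α/(38+45) = 0.01233917  ⇒  α' = 18.81645°
a' = a·cos α / cos α' = 169.6935·cos 15.322°/cos 18.81645° = 172.902393
action lengths: √(r_a1²−r_b1²) = 36.824026, √(r_a2²−r_b2²) = 41.506178
base pitch p_b = π·m·cos α = 12.389375
CR = (36.824026 + 41.506178 − 172.902393·sin 18.81645°)/12.389375 = 1.821133
contact ratio ≈ 1.8211

1.8211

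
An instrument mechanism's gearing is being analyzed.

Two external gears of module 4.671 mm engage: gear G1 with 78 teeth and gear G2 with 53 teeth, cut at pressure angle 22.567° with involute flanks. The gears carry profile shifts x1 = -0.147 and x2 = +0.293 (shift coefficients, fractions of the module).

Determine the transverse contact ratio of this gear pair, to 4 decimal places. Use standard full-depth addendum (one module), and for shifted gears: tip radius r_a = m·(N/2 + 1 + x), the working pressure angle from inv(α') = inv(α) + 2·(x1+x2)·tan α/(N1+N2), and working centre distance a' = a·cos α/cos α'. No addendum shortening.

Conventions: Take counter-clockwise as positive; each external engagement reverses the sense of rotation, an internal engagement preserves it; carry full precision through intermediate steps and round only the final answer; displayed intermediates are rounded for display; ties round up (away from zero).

1.6308

class = single-mesh tooth geometry [involute pair 78T × 53T, m = 4.671]
base radii: r_b1 = 168.220575, r_b2 = 114.303724
tip radii: r_a1 = 186.153363, r_a2 = 129.821103
inv(α') = inv(22.567°) + 2·(-0.147+0.293)·tan α/(78+53) = 0.02264212  ⇒  α' = 22.86977°
a' = a·cos α / cos α' = 305.9505·cos 22.567°/cos 22.86977° = 306.628149
action lengths: √(r_a1²−r_b1²) = 79.717706, √(r_a2²−r_b2²) = 61.548172
base pitch p_b = π·m·cos α = 13.550783
CR = (79.717706 + 61.548172 − 306.628149·sin 22.86977°)/13.550783 = 1.630798
contact ratio ≈ 1.6308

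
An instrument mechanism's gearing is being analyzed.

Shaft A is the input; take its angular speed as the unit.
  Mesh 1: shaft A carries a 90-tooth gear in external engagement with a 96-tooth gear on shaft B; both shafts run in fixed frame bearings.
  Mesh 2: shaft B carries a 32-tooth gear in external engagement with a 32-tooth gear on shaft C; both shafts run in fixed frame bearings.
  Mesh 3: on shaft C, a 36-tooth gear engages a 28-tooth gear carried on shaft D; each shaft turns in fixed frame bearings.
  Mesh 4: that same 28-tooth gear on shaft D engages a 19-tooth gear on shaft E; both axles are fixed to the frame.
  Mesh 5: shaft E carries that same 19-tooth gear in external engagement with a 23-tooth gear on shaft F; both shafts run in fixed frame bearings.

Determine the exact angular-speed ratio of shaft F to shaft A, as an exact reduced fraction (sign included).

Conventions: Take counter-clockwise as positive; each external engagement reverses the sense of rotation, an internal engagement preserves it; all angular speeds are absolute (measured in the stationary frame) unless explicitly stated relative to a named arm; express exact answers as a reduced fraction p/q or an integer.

class = fixed-axis compound train [5 meshes; 5 ratios multiply, 5 sense flips]
mesh 1 [90T→96T]: running ratio 15/16, sense −
mesh 2 [32T→32T]: running ratio 15/16, sense +
mesh 3 [36T→28T]: running ratio 135/112, sense −
mesh 4 [28T→19T]: running ratio 135/76, sense +
mesh 5 [19T→23T]: running ratio 135/92, sense −
ω_out/ω_in = -135/92

-135/92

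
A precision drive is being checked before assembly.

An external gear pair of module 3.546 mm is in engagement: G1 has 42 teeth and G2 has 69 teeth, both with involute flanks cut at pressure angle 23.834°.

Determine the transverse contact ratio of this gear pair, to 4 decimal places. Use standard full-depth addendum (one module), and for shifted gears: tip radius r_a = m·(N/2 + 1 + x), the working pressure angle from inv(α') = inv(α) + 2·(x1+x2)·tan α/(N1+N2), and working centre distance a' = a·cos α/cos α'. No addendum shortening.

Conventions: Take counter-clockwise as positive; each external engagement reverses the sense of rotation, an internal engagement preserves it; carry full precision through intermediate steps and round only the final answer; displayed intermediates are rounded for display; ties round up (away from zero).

single-mesh involute tooth geometry (42T engaging 69T at module 3.546)
base radii: r_b1 = 68.115542, r_b2 = 111.904105
tip radii: r_a1 = 78.012000, r_a2 = 125.883000
no profile shift: α' = α, a' = a
action lengths: √(r_a1²−r_b1²) = 38.028214, √(r_a2²−r_b2²) = 57.654149
base pitch p_b = π·m·cos α = 10.190061
CR = (38.028214 + 57.654149 − 196.803000·sin 23.83400°)/10.190061 = 1.585525
contact ratio ≈ 1.5855

1.5855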